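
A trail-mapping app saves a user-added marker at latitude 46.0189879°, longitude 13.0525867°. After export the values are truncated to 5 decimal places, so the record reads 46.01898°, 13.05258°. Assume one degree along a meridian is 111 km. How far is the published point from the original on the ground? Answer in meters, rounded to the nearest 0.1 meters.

Δlat = 46.0189879 − 46.01898 = +0.0000079°; Δlon = 13.0525867 − 13.05258 = +0.0000067°.
N–S: 0.0000079° × 111000 m/° = 0.8769 m.
East–west at this latitude: 0.0000067° × 111000 × cos 46.019° ≈ 0.0000067 × 77080.6 = 0.51644 m.
Distance: √(0.8769² + 0.51644²) ≈ 1.01768 m.

1.0 meters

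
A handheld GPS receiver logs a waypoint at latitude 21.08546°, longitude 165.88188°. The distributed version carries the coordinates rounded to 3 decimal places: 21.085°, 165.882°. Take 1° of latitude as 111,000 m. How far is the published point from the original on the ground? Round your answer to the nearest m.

Δlat = 21.08546 − 21.085 = +0.00046°; Δlon = 165.88188 − 165.882 = -0.00012°.
N–S: 0.00046° × 111000 m/° = 51.06 m.
E–W at 21.085°: -0.00012° × 111000 × cos 21.085° = -0.00012 × 111000 × 0.9330 ≈ -12.4282 m.
Combined displacement = (51.06² + 12.4282²)^½ ≈ 52.5508 m.

53 m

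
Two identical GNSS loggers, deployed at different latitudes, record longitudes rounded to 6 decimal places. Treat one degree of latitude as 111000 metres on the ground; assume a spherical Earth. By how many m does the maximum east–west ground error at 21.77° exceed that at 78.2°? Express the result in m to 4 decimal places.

Rounding to 6 decimal places leaves the longitude within ±5e-07° of the true value.
At 21.77°: 5e-07° × 111000 × cos 21.77° = 5e-07 × 111000 × 0.9287 ≈ 0.051542 m.
Error at 78.2° = 5e-07° × 111000 × cos 78.2° ≈ 0.0555 × 0.2045 = 0.01135 m.
So the lower-latitude error exceeds the higher by 0.051542 − 0.01135 = 0.040192 m.

0.0402 m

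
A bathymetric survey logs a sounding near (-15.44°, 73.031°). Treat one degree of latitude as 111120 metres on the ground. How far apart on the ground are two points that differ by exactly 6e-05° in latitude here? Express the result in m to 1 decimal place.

Along a meridian 6e-05° is 6e-05 × 111120 = 6.6672 m.

6.7 m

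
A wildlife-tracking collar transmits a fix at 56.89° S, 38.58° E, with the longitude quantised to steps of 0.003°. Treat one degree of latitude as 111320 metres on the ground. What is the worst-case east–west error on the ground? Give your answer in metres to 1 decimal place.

With a 0.003° grid the true value lies within half a step, ±0.003°/2 = ±0.0015°, of the stored one.
Parallels shrink by cos φ, so at 56.89° a degree of longitude is 111320 × 0.5462 ≈ 60808.3 m.
Maximum E–W displacement: 0.0015 × 60808.3 = 91.2125 m.

91.2 metres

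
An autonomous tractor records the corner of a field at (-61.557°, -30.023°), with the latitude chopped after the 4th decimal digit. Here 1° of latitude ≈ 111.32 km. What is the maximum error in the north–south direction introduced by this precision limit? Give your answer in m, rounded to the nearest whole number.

11 m

Truncating at 4 decimal places can drop up to a full unit in the last place, so the latitude may be off by as much as 0.0001°.
So the N–S error is at most 0.0001 × 111320 = 11.132 m.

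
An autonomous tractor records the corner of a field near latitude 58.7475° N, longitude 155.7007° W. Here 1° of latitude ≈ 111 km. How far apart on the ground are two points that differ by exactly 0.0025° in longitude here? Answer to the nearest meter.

144 meters

At 58.7475° a degree of longitude is 111000 × cos 58.7475° ≈ 57588 m, so 0.0025° corresponds to 143.97 m.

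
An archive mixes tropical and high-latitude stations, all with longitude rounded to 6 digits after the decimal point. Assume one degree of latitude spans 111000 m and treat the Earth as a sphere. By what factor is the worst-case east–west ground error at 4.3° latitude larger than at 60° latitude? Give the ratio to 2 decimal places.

1.99

Rounding to 6 decimal places leaves the longitude within ±5e-07° of the true value.
Error at 4.3° = 5e-07° × 111000 × cos 4.3° ≈ 0.0555 × 0.9972 = 0.055344 m.
At 60°: 5e-07° × 111000 × cos 60° = 5e-07 × 111000 × 0.5000 ≈ 0.02775 m.
Ratio: 0.055344 / 0.02775 = cos 4.3° / cos 60° ≈ 1.9944.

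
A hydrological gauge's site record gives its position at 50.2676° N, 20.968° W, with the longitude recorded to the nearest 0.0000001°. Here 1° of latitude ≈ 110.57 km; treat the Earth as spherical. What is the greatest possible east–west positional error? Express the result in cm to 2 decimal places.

Rounding to 7 decimal places leaves the longitude within ±5e-08° of the true value.
Parallels shrink by cos φ, so at 50.2676° a degree of longitude is 110570 × 0.6392 ≈ 70676.7 m.
So at most 5e-08° × 70676.7 ≈ 0.00353383 m east–west.
That is 0.00353383 m = 0.35338 cm.

0.35 cm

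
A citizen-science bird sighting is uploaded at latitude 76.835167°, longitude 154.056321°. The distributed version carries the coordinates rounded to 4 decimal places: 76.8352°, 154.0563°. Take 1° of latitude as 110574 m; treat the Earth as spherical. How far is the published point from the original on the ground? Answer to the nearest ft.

The latitude changed by -0.000033° and the longitude by +0.000021°.
N–S: -0.000033° × 110574 m/° = -3.64894 m.
East–west at this latitude: 0.000021° × 110574 × cos 76.8352° ≈ 0.000021 × 25183.5 = 0.528854 m.
Hypotenuse of the two orthogonal shifts: √(3.64894² + 0.528854²) = 3.68707 m.
Converting: 3.68707 m × 3.2808 ft/m ≈ 12.097 ft.

12 ft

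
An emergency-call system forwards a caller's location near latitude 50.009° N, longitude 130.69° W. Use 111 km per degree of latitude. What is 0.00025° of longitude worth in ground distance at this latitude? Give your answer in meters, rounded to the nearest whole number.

18 meters

One degree of longitude here spans 111000 × cos 50.009° = 111000 × 0.6427 ≈ 71336.1 m; 0.00025° of that is 17.834 m.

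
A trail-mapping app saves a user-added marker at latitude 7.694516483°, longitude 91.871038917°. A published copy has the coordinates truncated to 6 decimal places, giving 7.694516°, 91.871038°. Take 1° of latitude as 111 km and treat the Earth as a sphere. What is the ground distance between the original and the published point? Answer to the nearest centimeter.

11 centimeters

The latitude changed by +0.000000483° and the longitude by +0.000000917°.
North–south shift: 0.000000483 × 111000 = 0.053613 m.
E–W at 7.69452°: 0.000000917° × 111000 × cos 7.69452° = 0.000000917 × 111000 × 0.9910 ≈ 0.100871 m.
Hypotenuse of the two orthogonal shifts: √(0.053613² + 0.100871²) = 0.114233 m.
That is 0.114233 m = 11.423 cm.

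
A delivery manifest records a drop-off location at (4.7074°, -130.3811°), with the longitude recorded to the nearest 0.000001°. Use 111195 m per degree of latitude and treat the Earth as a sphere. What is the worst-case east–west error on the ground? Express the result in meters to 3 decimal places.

0.055 meters

Rounding to 6 decimal places leaves the longitude within ±5e-07° of the true value.
At latitude 4.7074° a degree of longitude spans 111195 m × cos 4.7074° = 111195 × 0.9966 ≈ 110820 m.
Maximum E–W displacement: 5e-07 × 110820 = 0.05541 m.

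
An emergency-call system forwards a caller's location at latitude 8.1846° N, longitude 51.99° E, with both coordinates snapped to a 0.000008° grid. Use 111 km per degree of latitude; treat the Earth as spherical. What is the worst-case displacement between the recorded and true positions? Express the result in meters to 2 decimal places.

0.62 meters

With a 0.000008° grid the true value lies within half a step, ±0.000008°/2 = ±4e-06°, of the stored one.
Latitude error → 4e-06 × 111000 = 0.444 m along the meridian.
East–west component at 8.1846°: 4e-06° × 111000 × cos 8.1846° ≈ 4e-06 × 109869 ≈ 0.439478 m.
Combining orthogonally: (0.444² + 0.439478²)^½ ≈ 0.624721 m.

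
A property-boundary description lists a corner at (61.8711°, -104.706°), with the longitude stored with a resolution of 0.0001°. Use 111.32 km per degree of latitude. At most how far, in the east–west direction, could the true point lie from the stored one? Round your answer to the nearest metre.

3 metres

With a 0.0001° grid the true value lies within half a step, ±0.0001°/2 = ±5e-05°, of the stored one.
At latitude 61.8711° a degree of longitude spans 111320 m × cos 61.8711° = 111320 × 0.4715 ≈ 52482.6 m.
Maximum E–W displacement: 5e-05 × 52482.6 = 2.62413 m.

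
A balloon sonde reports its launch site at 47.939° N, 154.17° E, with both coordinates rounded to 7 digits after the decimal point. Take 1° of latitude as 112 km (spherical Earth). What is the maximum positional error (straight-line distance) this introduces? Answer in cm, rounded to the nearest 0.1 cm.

0.7 cm

Rounding to 7 decimal places leaves each coordinate within ±5e-08° of the true value.
North–south component: 5e-08° × 112000 = 0.0056 m.
East–west component at 47.939°: 5e-08° × 112000 × cos 47.939° ≈ 5e-08 × 75031.2 ≈ 0.00375156 m.
The two errors are perpendicular, so the maximum displacement is √(0.0056² + 0.00375156²) ≈ 0.00674049 m.
That is 0.00674049 m = 0.67405 cm.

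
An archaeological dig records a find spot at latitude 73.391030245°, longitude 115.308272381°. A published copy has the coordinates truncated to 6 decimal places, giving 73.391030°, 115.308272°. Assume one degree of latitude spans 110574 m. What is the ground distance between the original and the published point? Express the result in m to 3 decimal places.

Δlat = 73.391030245 − 73.391030 = +0.000000245°; Δlon = 115.308272381 − 115.308272 = +0.000000381°.
N–S: 0.000000245° × 110574 m/° = 0.0270906 m.
East–west at this latitude: 0.000000381° × 110574 × cos 73.391° ≈ 0.000000381 × 31606.3 = 0.012042 m.
Distance: √(0.0270906² + 0.012042²) ≈ 0.0296464 m.

0.030 m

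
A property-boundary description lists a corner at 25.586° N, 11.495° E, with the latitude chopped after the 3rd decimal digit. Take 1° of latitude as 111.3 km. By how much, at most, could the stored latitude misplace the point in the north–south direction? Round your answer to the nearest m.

111 m

Truncating at 3 decimal places can drop up to a full unit in the last place, so the latitude may be off by as much as 0.001°.
Along the meridian that is 0.001° × 111300 m/° = 111.3 m.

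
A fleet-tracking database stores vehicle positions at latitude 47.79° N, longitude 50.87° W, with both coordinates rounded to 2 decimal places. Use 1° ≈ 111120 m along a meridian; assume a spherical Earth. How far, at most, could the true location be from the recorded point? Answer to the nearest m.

Rounding to 2 decimal places leaves each coordinate within ±0.005° of the true value.
North–south component: 0.005° × 111120 = 555.6 m.
E–W at 47.79°: 0.005° × 111120 × cos 47.79° = 0.005 × 111120 × 0.6718 ≈ 373.28 m.
Combining orthogonally: (555.6² + 373.28²)^½ ≈ 669.35 m.

669 m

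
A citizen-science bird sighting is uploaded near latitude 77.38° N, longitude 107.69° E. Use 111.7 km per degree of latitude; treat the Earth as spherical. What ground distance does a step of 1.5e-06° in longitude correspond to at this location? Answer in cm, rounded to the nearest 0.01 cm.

3.66 cm

At 77.38° a degree of longitude is 111700 × cos 77.38° ≈ 24404.7 m, so 1.5e-06° corresponds to 0.036607 m.
That is 0.036607 m = 3.6607 cm.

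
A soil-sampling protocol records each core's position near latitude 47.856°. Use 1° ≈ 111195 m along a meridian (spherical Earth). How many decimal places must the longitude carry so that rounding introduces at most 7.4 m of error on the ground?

At 47.856° one degree of longitude covers 111195 × cos 47.856° ≈ 111195 × 0.6710 ≈ 74611.4 m.
Rounding to N decimal places gives at most 0.5 × 10⁻ᴺ degrees of error, i.e. 0.5 × 10⁻ᴺ × 74611.4 m.
Need 0.5 × 74611.4 × 10⁻ᴺ ≤ 7.4 → 10⁻ᴺ ≤ 1.984e-04, so N ≥ 3.70.
So 4 decimal places suffice (3.73 m); 3 would allow up to 37.3 m.

4 decimal places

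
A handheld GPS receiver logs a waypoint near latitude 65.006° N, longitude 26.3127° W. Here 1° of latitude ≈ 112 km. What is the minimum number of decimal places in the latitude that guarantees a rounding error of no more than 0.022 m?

One degree of latitude covers 112000 m.
N decimal places → at most half a unit in the last place, 0.5 × 10⁻ᴺ° = 112000/2 × 10⁻ᴺ m.
Need 0.5 × 112000 × 10⁻ᴺ ≤ 0.022 → 10⁻ᴺ ≤ 3.929e-07, so N ≥ 6.41.
N = 6 would give 0.056 m (too coarse); N = 7 gives 0.0056 m ≤ 0.022 m.

7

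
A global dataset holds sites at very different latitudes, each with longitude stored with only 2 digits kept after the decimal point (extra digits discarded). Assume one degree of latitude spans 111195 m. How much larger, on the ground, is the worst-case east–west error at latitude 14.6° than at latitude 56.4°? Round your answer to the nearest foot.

Truncating at 2 decimal places can drop up to a full unit in the last place, so the longitude may be off by as much as 0.01°.
Error at 14.6° = 0.01° × 111195 × cos 14.6° ≈ 1112 × 0.9677 = 1076 m.
Error at 56.4° = 0.01° × 111195 × cos 56.4° ≈ 1112 × 0.5534 = 615.34 m.
So the lower-latitude error exceeds the higher by 1076 − 615.34 = 460.7 m.
Converting: 460.7 m × 3.2808 ft/m ≈ 1511.5 ft.

1511 feet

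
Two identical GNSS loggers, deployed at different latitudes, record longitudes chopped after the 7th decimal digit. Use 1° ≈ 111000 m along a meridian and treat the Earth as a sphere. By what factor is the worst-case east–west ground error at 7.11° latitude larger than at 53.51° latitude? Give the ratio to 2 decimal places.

Truncating at 7 decimal places can drop up to a full unit in the last place, so the longitude may be off by as much as 1e-07°.
At 7.11°: 1e-07° × 111000 × cos 7.11° = 1e-07 × 111000 × 0.9923 ≈ 0.011015 m.
At 53.51°: 1e-07° × 111000 × cos 53.51° = 1e-07 × 111000 × 0.5947 ≈ 0.006601 m.
The ratio reduces to cos 7.11° / cos 53.51° = 0.9923/0.5947 ≈ 1.6686.

1.67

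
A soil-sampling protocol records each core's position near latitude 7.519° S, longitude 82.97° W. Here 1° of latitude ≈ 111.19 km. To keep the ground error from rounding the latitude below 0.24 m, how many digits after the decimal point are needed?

One degree of latitude covers 111190 m.
N decimal places → at most half a unit in the last place, 0.5 × 10⁻ᴺ° = 111190/2 × 10⁻ᴺ m.
Need 0.5 × 111190 × 10⁻ᴺ ≤ 0.24 → 10⁻ᴺ ≤ 4.317e-06, so N ≥ 5.36.
N = 5 would give 0.556 m (too coarse); N = 6 gives 0.0556 m ≤ 0.24 m.

6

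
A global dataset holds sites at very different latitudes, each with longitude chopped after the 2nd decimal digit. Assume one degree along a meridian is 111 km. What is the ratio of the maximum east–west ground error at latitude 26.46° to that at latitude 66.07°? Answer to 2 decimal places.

Truncating at 2 decimal places can drop up to a full unit in the last place, so the longitude may be off by as much as 0.01°.
At 26.46°: 0.01° × 111000 × cos 26.46° = 0.01 × 111000 × 0.8952 ≈ 993.72 m.
Error at 66.07° = 0.01° × 111000 × cos 66.07° ≈ 1110 × 0.4056 = 450.24 m.
The ratio reduces to cos 26.46° / cos 66.07° = 0.8952/0.4056 ≈ 2.2071.

2.21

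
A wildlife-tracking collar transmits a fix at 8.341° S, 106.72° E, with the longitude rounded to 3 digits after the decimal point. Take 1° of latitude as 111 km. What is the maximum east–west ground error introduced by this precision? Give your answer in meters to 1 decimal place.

Rounding to 3 decimal places leaves the longitude within ±0.0005° of the true value.
One degree of longitude at 8.341° is 111000 × cos 8.341° ≈ 111000 × 0.9894 = 109826 m.
So at most 0.0005° × 109826 ≈ 54.9129 m east–west.

54.9 meters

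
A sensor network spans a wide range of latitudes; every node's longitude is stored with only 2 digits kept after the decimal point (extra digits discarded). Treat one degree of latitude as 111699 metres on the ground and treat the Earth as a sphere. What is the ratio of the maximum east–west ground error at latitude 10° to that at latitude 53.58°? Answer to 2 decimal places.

1.66

Truncating at 2 decimal places can drop up to a full unit in the last place, so the longitude may be off by as much as 0.01°.
At 10°: 0.01° × 111699 × cos 10° = 0.01 × 111699 × 0.9848 ≈ 1100 m.
At 53.58°: 0.01° × 111699 × cos 53.58° = 0.01 × 111699 × 0.5937 ≈ 663.16 m.
Ratio: 1100 / 663.16 = cos 10° / cos 53.58° ≈ 1.6588.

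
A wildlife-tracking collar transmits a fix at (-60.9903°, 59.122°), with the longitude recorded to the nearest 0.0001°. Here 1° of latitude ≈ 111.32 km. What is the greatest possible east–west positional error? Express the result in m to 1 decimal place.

2.7 m

Rounding to 4 decimal places leaves the longitude within ±5e-05° of the true value.
Parallels shrink by cos φ, so at 60.9903° a degree of longitude is 111320 × 0.4850 ≈ 53985.5 m.
So at most 5e-05° × 53985.5 ≈ 2.69927 m east–west.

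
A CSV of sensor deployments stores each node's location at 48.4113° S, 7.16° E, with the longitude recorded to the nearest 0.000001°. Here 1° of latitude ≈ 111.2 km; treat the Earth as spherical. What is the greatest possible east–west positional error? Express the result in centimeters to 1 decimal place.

Rounding to 6 decimal places leaves the longitude within ±5e-07° of the true value.
One degree of longitude at 48.4113° is 111200 × cos 48.4113° ≈ 111200 × 0.6638 = 73812.2 m.
So at most 5e-07° × 73812.2 ≈ 0.0369061 m east–west.
That is 0.0369061 m = 3.6906 cm.

3.7 centimeters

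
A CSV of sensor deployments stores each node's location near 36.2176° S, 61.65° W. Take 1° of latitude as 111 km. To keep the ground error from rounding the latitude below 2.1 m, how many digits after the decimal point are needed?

One degree of latitude covers 111000 m.
N decimal places → at most half a unit in the last place, 0.5 × 10⁻ᴺ° = 111000/2 × 10⁻ᴺ m.
Setting 55500 × 10⁻ᴺ ≤ 2.1 gives 10ᴺ ≥ 2.643e+04, i.e. N ≥ 4.42.
So 5 decimal places suffice (0.555 m); 4 would allow up to 5.55 m.

5 decimal places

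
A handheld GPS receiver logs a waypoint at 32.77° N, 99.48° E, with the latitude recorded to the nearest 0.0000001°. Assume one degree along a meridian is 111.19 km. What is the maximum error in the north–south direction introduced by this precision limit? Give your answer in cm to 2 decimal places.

0.56 cm

Rounding to 7 decimal places leaves the latitude within ±5e-08° of the true value.
North–south distance: 5e-08° × 111190 m/° = 0.0055595 m.
That is 0.0055595 m = 0.55595 cm.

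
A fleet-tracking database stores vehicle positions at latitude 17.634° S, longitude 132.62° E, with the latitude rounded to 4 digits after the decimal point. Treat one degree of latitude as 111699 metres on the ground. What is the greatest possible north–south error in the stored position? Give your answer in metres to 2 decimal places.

Rounding to 4 decimal places leaves the latitude within ±5e-05° of the true value.
North–south distance: 5e-05° × 111699 m/° = 5.58495 m.

5.58 metres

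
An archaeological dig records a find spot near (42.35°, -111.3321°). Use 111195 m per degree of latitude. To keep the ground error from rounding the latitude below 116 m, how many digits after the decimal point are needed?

One degree of latitude covers 111195 m.
Rounding to N decimal places gives at most 0.5 × 10⁻ᴺ degrees of error, i.e. 0.5 × 10⁻ᴺ × 111195 m.
Need 0.5 × 111195 × 10⁻ᴺ ≤ 116 → 10⁻ᴺ ≤ 2.086e-03, so N ≥ 2.68.
At 2 places the error can reach 556 m, but 3 places keeps it to 55.6 m.

3 decimal places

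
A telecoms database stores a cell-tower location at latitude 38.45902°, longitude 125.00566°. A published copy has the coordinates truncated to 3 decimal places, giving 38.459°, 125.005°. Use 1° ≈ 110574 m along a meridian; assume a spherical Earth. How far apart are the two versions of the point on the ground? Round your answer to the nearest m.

57 m

The latitude changed by +0.00002° and the longitude by +0.00066°.
N–S: 0.00002° × 110574 m/° = 2.21148 m.
E–W at 38.459°: 0.00066° × 110574 × cos 38.459° = 0.00066 × 110574 × 0.7831 ≈ 57.1463 m.
Combined displacement = (2.21148² + 57.1463²)^½ ≈ 57.1891 m.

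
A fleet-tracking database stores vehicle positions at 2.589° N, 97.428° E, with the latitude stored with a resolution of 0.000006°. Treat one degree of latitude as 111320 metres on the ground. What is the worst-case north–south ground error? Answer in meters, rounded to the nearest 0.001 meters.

With a 0.000006° grid the true value lies within half a step, ±0.000006°/2 = ±3e-06°, of the stored one.
So the N–S error is at most 3e-06 × 111320 = 0.33396 m.

0.334 meters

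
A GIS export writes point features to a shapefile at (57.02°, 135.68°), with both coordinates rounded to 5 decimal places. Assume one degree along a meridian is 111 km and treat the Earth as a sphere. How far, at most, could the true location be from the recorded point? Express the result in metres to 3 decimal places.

0.632 metres

Rounding to 5 decimal places leaves each coordinate within ±5e-06° of the true value.
N–S: 5e-06° × 111000 m/° = 0.555 m.
East–west component at 57.02°: 5e-06° × 111000 × cos 57.02° ≈ 5e-06 × 60422.4 ≈ 0.302112 m.
Combining orthogonally: (0.555² + 0.302112²)^½ ≈ 0.631899 m.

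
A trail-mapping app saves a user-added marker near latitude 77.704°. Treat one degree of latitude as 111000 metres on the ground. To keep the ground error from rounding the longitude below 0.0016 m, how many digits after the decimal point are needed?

7

At 77.704° one degree of longitude covers 111000 × cos 77.704° ≈ 111000 × 0.2130 ≈ 23638.8 m.
With N decimal places the half-ulp bound is 0.5·10⁻ᴺ°, or 0.5·10⁻ᴺ × 23638.8 m on the ground.
Need 0.5 × 23638.8 × 10⁻ᴺ ≤ 0.0016 → 10⁻ᴺ ≤ 1.354e-07, so N ≥ 6.87.
At 6 places the error can reach 0.0118 m, but 7 places keeps it to 0.00118 m.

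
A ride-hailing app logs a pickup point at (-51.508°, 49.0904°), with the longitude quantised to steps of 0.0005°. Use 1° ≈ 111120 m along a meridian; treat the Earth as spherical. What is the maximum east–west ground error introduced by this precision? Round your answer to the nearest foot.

With a 0.0005° grid the true value lies within half a step, ±0.0005°/2 = ±0.00025°, of the stored one.
One degree of longitude at 51.508° is 111120 × cos 51.508° ≈ 111120 × 0.6224 = 69161.7 m.
So at most 0.00025° × 69161.7 ≈ 17.2904 m east–west.
In feet: 17.2904 m ÷ 0.3048 ≈ 56.727 ft.

57 feet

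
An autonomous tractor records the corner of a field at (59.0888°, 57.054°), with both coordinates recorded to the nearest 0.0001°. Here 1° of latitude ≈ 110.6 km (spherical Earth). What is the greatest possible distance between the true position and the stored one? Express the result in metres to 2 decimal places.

Rounding to 4 decimal places leaves each coordinate within ±5e-05° of the true value.
North–south component: 5e-05° × 110600 = 5.53 m.
Longitude error → 5e-05 × 110600 × cos 59.0888° = 5e-05 × 110600 × 0.5137 ≈ 2.84081 m.
Worst case both components are at the extreme and orthogonal: √(5.53² + 2.84081²) ≈ 6.217 m.

6.22 metres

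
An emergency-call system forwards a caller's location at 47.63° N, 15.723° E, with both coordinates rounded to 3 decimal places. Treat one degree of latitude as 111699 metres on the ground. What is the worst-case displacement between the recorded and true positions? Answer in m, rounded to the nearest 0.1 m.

Rounding to 3 decimal places leaves each coordinate within ±0.0005° of the true value.
North–south component: 0.0005° × 111699 = 55.8495 m.
E–W at 47.63°: 0.0005° × 111699 × cos 47.63° = 0.0005 × 111699 × 0.6739 ≈ 37.6379 m.
The two errors are perpendicular, so the maximum displacement is √(55.8495² + 37.6379²) ≈ 67.3482 m.

67.3 m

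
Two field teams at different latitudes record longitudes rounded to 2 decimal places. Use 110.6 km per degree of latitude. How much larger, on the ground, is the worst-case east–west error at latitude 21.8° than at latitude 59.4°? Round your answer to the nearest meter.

232 meters

Rounding to 2 decimal places leaves the longitude within ±0.005° of the true value.
At 21.8°: 0.005° × 110600 × cos 21.8° = 0.005 × 110600 × 0.9285 ≈ 513.45 m.
Error at 59.4° = 0.005° × 110600 × cos 59.4° ≈ 553 × 0.5090 = 281.5 m.
Difference: 513.45 − 281.5 = 231.95 m.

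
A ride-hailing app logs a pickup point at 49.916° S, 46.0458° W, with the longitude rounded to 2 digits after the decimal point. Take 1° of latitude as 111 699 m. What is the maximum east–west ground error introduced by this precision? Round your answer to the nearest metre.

360 metres

Rounding to 2 decimal places leaves the longitude within ±0.005° of the true value.
One degree of longitude at 49.916° is 111699 × cos 49.916° ≈ 111699 × 0.6439 = 71924.1 m.
Maximum E–W displacement: 0.005 × 71924.1 = 359.621 m.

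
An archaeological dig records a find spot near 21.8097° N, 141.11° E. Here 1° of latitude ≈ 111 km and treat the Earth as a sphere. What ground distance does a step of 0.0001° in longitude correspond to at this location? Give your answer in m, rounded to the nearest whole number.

0.0001° of longitude at 21.8097° is 0.0001 × 111000 × cos 21.8097° ≈ 0.0001 × 103055 = 10.3055 m.

10 m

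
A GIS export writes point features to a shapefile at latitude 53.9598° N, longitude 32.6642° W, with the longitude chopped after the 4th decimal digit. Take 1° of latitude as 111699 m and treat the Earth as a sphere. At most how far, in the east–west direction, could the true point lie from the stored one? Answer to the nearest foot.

22 feet

Truncating at 4 decimal places can drop up to a full unit in the last place, so the longitude may be off by as much as 0.0001°.
Parallels shrink by cos φ, so at 53.9598° a degree of longitude is 111699 × 0.5884 ≈ 65718.4 m.
So at most 0.0001° × 65718.4 ≈ 6.57184 m east–west.
In feet: 6.57184 m ÷ 0.3048 ≈ 21.561 ft.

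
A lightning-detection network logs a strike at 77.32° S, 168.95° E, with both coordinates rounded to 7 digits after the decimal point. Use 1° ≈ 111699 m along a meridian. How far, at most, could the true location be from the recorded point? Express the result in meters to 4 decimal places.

Rounding to 7 decimal places leaves each coordinate within ±5e-08° of the true value.
Latitude error → 5e-08 × 111699 = 0.00558495 m along the meridian.
East–west component at 77.32°: 5e-08° × 111699 × cos 77.32° ≈ 5e-08 × 24518.6 ≈ 0.00122593 m.
The two errors are perpendicular, so the maximum displacement is √(0.00558495² + 0.00122593²) ≈ 0.00571792 m.

0.0057 meters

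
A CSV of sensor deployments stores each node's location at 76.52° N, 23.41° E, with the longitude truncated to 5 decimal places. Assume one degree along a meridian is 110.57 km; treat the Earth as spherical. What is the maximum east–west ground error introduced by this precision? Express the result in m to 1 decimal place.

Truncating at 5 decimal places can drop up to a full unit in the last place, so the longitude may be off by as much as 1e-05°.
Parallels shrink by cos φ, so at 76.52° a degree of longitude is 110570 × 0.2331 ≈ 25774.5 m.
East–west error: 1e-05° × 25774.5 m/° ≈ 0.257745 m.

0.3 m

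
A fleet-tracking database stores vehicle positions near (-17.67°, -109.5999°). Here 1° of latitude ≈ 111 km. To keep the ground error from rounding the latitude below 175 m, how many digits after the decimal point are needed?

3

One degree of latitude covers 111000 m.
N decimal places → at most half a unit in the last place, 0.5 × 10⁻ᴺ° = 111000/2 × 10⁻ᴺ m.
Setting 55500 × 10⁻ᴺ ≤ 175 gives 10ᴺ ≥ 317.1, i.e. N ≥ 2.50.
N = 2 would give 555 m (too coarse); N = 3 gives 55.5 m ≤ 175 m.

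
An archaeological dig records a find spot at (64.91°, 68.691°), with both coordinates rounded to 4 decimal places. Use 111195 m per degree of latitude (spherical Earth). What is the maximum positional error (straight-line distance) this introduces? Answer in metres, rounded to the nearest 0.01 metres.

6.04 metres

Rounding to 4 decimal places leaves each coordinate within ±5e-05° of the true value.
Latitude error → 5e-05 × 111195 = 5.55975 m along the meridian.
East–west component at 64.91°: 5e-05° × 111195 × cos 64.91° ≈ 5e-05 × 47151.3 ≈ 2.35756 m.
Worst case both components are at the extreme and orthogonal: √(5.55975² + 2.35756²) ≈ 6.03895 m.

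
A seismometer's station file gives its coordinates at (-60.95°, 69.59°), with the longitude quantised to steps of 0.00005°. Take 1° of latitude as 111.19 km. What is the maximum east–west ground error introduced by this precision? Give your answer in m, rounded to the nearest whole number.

1 m

With a 0.00005° grid the true value lies within half a step, ±0.00005°/2 = ±2.5e-05°, of the stored one.
One degree of longitude at 60.95° is 111190 × cos 60.95° ≈ 111190 × 0.4856 = 53990.8 m.
East–west error: 2.5e-05° × 53990.8 m/° ≈ 1.34977 m.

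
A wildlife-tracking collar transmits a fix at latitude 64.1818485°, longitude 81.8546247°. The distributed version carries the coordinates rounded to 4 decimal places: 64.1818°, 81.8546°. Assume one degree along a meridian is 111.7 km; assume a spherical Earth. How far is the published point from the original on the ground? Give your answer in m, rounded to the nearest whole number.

The latitude changed by +0.0000485° and the longitude by +0.0000247°.
N–S: 0.0000485° × 111700 m/° = 5.41745 m.
East–west at this latitude: 0.0000247° × 111700 × cos 64.1818° ≈ 0.0000247 × 48647.3 = 1.20159 m.
Hypotenuse of the two orthogonal shifts: √(5.41745² + 1.20159²) = 5.54911 m.

6 m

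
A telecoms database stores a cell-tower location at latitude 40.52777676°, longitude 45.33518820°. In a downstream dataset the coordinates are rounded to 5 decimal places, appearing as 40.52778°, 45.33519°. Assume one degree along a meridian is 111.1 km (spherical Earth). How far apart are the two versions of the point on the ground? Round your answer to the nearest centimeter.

Δlat = 40.52777676 − 40.52778 = -0.00000324°; Δlon = 45.33518820 − 45.33519 = -0.00000180°.
North–south shift: -0.00000324 × 111100 = -0.359964 m.
East–west at this latitude: -0.00000180° × 111100 × cos 40.5278° ≈ -0.00000180 × 84446.1 = -0.152003 m.
Combined displacement = (0.359964² + 0.152003²)^½ ≈ 0.390742 m.
That is 0.390742 m = 39.074 cm.

39 centimeters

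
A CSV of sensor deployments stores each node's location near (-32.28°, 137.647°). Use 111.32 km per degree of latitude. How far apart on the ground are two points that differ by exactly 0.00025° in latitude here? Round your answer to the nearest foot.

91 feet

0.00025° × 111320 m/° = 27.83 m.
In feet: 27.83 m ÷ 0.3048 ≈ 91.306 ft.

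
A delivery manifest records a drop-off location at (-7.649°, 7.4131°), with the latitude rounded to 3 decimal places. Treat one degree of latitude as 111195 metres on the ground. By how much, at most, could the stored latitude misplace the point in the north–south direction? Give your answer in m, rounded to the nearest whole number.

Rounding to 3 decimal places leaves the latitude within ±0.0005° of the true value.
So the N–S error is at most 0.0005 × 111195 = 55.5975 m.

56 m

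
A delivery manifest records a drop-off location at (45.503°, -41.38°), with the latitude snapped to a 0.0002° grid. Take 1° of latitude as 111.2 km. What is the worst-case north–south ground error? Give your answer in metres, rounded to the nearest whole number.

11 metres

With a 0.0002° grid the true value lies within half a step, ±0.0002°/2 = ±0.0001°, of the stored one.
So the N–S error is at most 0.0001 × 111200 = 11.12 m.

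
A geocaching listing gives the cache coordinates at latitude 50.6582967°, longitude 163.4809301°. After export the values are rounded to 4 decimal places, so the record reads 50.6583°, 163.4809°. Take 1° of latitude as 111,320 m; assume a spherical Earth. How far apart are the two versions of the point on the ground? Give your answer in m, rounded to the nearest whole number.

2 m

The latitude changed by -0.0000033° and the longitude by +0.0000301°.
North–south shift: -0.0000033 × 111320 = -0.367356 m.
East–west at this latitude: 0.0000301° × 111320 × cos 50.6583° ≈ 0.0000301 × 70570.6 = 2.12418 m.
Distance: √(0.367356² + 2.12418²) ≈ 2.15571 m.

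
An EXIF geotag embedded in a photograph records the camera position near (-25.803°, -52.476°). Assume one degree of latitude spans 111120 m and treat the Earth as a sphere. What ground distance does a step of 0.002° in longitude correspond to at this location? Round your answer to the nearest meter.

200 meters

One degree of longitude here spans 111120 × cos 25.803° = 111120 × 0.9003 ≈ 100041 m; 0.002° of that is 200.082 m.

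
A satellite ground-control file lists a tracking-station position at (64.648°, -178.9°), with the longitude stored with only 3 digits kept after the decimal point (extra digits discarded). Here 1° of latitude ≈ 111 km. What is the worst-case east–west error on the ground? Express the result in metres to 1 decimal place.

47.5 metres

Truncating at 3 decimal places can drop up to a full unit in the last place, so the longitude may be off by as much as 0.001°.
At latitude 64.648° a degree of longitude spans 111000 m × cos 64.648° = 111000 × 0.4282 ≈ 47527.8 m.
East–west error: 0.001° × 47527.8 m/° ≈ 47.5278 m.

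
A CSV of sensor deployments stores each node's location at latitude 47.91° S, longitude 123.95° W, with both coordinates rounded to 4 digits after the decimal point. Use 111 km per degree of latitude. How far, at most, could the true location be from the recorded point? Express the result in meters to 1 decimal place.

Rounding to 4 decimal places leaves each coordinate within ±5e-05° of the true value.
N–S: 5e-05° × 111000 m/° = 5.55 m.
Longitude error → 5e-05 × 111000 × cos 47.91° = 5e-05 × 111000 × 0.6703 ≈ 3.72015 m.
Combining orthogonally: (5.55² + 3.72015²)^½ ≈ 6.68147 m.

6.7 meters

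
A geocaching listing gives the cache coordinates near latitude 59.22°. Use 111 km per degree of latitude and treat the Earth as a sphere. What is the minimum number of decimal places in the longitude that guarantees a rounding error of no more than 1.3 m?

5 decimal places

At 59.22° one degree of longitude covers 111000 × cos 59.22° ≈ 111000 × 0.5117 ≈ 56803.5 m.
N decimal places → at most half a unit in the last place, 0.5 × 10⁻ᴺ° = 56803.5/2 × 10⁻ᴺ m.
Setting 28401.7 × 10⁻ᴺ ≤ 1.3 gives 10ᴺ ≥ 2.185e+04, i.e. N ≥ 4.34.
So 5 decimal places suffice (0.284 m); 4 would allow up to 2.84 m.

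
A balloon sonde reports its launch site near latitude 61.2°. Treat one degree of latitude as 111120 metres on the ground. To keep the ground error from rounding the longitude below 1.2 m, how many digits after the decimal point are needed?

At 61.2° one degree of longitude covers 111120 × cos 61.2° ≈ 111120 × 0.4818 ≈ 53532.5 m.
N decimal places → at most half a unit in the last place, 0.5 × 10⁻ᴺ° = 53532.5/2 × 10⁻ᴺ m.
Setting 26766.2 × 10⁻ᴺ ≤ 1.2 gives 10ᴺ ≥ 2.231e+04, i.e. N ≥ 4.35.
So 5 decimal places suffice (0.268 m); 4 would allow up to 2.68 m.

5 decimal places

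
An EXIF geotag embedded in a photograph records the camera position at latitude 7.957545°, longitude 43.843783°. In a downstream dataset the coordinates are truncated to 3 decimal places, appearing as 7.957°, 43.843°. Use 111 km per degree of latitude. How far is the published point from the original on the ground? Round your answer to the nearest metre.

The latitude changed by +0.000545° and the longitude by +0.000783°.
N–S: 0.000545° × 111000 m/° = 60.495 m.
E–W at 7.957°: 0.000783° × 111000 × cos 7.957° = 0.000783 × 111000 × 0.9904 ≈ 86.0762 m.
Distance: √(60.495² + 86.0762²) ≈ 105.208 m.

105 metres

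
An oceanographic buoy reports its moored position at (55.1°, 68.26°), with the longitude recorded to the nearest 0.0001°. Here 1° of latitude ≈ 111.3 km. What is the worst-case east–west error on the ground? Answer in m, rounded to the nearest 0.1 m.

Rounding to 4 decimal places leaves the longitude within ±5e-05° of the true value.
Parallels shrink by cos φ, so at 55.1° a degree of longitude is 111300 × 0.5721 ≈ 63679.8 m.
Maximum E–W displacement: 5e-05 × 63679.8 = 3.18399 m.

3.2 m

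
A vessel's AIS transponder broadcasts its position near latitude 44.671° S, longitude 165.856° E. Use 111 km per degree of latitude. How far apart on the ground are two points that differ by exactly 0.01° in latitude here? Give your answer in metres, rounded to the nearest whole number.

Along a meridian 0.01° is 0.01 × 111000 = 1110 m.

1110 metres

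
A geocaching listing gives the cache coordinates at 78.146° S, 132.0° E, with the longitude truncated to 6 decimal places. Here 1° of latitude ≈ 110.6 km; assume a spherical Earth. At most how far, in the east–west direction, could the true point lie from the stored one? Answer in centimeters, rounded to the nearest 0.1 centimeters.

2.3 centimeters

Truncating at 6 decimal places can drop up to a full unit in the last place, so the longitude may be off by as much as 1e-06°.
Parallels shrink by cos φ, so at 78.146° a degree of longitude is 110600 × 0.2054 ≈ 22719.3 m.
Maximum E–W displacement: 1e-06 × 22719.3 = 0.0227193 m.
That is 0.0227193 m = 2.2719 cm.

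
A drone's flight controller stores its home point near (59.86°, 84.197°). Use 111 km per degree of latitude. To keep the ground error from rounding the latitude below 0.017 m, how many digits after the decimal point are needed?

7 decimal places

One degree of latitude covers 111000 m.
Rounding to N decimal places gives at most 0.5 × 10⁻ᴺ degrees of error, i.e. 0.5 × 10⁻ᴺ × 111000 m.
Need 0.5 × 111000 × 10⁻ᴺ ≤ 0.017 → 10⁻ᴺ ≤ 3.063e-07, so N ≥ 6.51.
At 6 places the error can reach 0.0555 m, but 7 places keeps it to 0.00555 m.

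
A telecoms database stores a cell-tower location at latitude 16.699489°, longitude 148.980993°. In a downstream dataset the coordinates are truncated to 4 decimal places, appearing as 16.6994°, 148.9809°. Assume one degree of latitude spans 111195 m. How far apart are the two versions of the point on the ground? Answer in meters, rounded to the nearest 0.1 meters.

14.0 meters

Δlat = 16.699489 − 16.6994 = +0.000089°; Δlon = 148.980993 − 148.9809 = +0.000093°.
N–S: 0.000089° × 111195 m/° = 9.89635 m.
East–west at this latitude: 0.000093° × 111195 × cos 16.6994° ≈ 0.000093 × 106505 = 9.905 m.
Hypotenuse of the two orthogonal shifts: √(9.89635² + 9.905²) = 14.0017 m.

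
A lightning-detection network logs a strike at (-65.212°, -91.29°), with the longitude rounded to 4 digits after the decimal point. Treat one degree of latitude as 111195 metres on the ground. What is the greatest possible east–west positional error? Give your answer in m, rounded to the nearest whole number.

Rounding to 4 decimal places leaves the longitude within ±5e-05° of the true value.
At latitude 65.212° a degree of longitude spans 111195 m × cos 65.212° = 111195 × 0.4193 ≈ 46619.8 m.
Maximum E–W displacement: 5e-05 × 46619.8 = 2.33099 m.

2 m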